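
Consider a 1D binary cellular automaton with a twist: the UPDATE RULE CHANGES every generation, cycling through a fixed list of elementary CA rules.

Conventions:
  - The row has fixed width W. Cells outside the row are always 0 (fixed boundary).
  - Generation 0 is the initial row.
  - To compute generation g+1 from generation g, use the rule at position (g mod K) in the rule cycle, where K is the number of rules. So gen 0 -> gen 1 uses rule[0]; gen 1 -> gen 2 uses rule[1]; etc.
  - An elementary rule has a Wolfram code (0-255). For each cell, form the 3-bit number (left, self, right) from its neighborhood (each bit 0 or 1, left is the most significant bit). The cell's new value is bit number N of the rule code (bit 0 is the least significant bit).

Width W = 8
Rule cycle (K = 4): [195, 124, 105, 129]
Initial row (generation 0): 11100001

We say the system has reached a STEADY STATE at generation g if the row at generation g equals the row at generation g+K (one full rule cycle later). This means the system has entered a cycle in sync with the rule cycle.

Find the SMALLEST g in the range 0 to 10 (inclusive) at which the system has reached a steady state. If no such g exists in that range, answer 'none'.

Gen 0: 11100001
Gen 1 (rule 195): 01101110
Gen 2 (rule 124): 01111011
Gen 3 (rule 105): 01001111
Gen 4 (rule 129): 00000110
Gen 5 (rule 195): 11111010
Gen 6 (rule 124): 10001111
Gen 7 (rule 105): 00101001
Gen 8 (rule 129): 10000000
Gen 9 (rule 195): 00111111
Gen 10 (rule 124): 00100001
Gen 11 (rule 105): 10001100
Gen 12 (rule 129): 00100001
Gen 13 (rule 195): 11001110
Gen 14 (rule 124): 11101011

Answer: none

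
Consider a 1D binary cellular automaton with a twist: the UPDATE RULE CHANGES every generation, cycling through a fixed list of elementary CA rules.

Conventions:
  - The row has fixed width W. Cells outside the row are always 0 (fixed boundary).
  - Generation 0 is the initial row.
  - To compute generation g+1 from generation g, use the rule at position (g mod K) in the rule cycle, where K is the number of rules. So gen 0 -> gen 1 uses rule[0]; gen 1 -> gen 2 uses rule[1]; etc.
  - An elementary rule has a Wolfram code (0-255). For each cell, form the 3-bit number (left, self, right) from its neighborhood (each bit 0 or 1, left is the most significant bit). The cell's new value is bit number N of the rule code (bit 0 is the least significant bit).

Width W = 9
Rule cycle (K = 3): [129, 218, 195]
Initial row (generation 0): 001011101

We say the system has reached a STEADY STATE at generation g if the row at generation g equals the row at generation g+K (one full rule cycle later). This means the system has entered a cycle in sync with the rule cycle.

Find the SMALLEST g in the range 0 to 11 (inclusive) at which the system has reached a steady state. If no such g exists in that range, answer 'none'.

Answer: 11

Derivation:
Gen 0: 001011101
Gen 1 (rule 129): 100001000
Gen 2 (rule 218): 010010100
Gen 3 (rule 195): 100100001
Gen 4 (rule 129): 000001100
Gen 5 (rule 218): 000011110
Gen 6 (rule 195): 111101110
Gen 7 (rule 129): 011000100
Gen 8 (rule 218): 111101010
Gen 9 (rule 195): 011100000
Gen 10 (rule 129): 001001111
Gen 11 (rule 218): 010111111
Gen 12 (rule 195): 100011111
Gen 13 (rule 129): 001001110
Gen 14 (rule 218): 010111111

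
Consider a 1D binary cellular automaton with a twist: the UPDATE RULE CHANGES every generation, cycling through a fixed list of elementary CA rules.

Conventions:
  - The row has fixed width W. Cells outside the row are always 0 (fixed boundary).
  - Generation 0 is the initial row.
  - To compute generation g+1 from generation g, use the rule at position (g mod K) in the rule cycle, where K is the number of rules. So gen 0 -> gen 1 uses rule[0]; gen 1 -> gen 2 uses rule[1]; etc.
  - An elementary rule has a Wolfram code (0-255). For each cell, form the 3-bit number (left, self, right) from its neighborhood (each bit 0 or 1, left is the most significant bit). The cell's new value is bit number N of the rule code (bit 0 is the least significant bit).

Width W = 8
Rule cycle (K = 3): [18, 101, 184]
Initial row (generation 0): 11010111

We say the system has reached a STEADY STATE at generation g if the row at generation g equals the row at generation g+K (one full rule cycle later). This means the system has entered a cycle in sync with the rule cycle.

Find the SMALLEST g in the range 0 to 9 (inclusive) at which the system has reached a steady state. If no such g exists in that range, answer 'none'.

Answer: 4

Derivation:
Gen 0: 11010111
Gen 1 (rule 18): 00000000
Gen 2 (rule 101): 11111111
Gen 3 (rule 184): 11111110
Gen 4 (rule 18): 00000001
Gen 5 (rule 101): 11111101
Gen 6 (rule 184): 11111010
Gen 7 (rule 18): 00000001
Gen 8 (rule 101): 11111101
Gen 9 (rule 184): 11111010
Gen 10 (rule 18): 00000001
Gen 11 (rule 101): 11111101
Gen 12 (rule 184): 11111010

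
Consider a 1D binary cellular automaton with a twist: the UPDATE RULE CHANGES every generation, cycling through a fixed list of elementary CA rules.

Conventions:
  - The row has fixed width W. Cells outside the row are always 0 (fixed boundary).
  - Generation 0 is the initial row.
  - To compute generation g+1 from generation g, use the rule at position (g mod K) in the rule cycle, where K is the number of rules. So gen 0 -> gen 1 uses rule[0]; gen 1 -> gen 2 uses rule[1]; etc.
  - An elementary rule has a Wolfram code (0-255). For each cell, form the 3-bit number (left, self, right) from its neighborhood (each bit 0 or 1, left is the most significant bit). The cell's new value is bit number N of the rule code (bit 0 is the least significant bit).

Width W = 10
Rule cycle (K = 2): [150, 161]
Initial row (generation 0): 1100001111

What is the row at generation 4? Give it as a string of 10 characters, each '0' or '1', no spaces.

Gen 0: 1100001111
Gen 1 (rule 150): 0010010110
Gen 2 (rule 161): 1000001000
Gen 3 (rule 150): 1100011100
Gen 4 (rule 161): 0001001001

Answer: 0001001001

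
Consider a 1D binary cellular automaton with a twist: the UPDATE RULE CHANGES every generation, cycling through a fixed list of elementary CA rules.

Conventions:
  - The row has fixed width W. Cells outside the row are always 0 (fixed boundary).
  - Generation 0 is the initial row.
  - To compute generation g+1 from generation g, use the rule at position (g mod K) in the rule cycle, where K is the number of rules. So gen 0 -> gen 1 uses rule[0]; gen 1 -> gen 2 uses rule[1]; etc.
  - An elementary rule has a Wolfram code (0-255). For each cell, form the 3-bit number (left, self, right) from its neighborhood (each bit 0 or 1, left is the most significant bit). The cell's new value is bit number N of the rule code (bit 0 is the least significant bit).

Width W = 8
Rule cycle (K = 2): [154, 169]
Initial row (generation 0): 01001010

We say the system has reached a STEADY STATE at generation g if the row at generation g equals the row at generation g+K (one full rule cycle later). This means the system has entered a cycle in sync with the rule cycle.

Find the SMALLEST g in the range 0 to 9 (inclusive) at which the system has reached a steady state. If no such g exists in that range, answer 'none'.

Answer: none

Derivation:
Gen 0: 01001010
Gen 1 (rule 154): 10110001
Gen 2 (rule 169): 01100100
Gen 3 (rule 154): 11011010
Gen 4 (rule 169): 10110100
Gen 5 (rule 154): 00100010
Gen 6 (rule 169): 10001000
Gen 7 (rule 154): 01010100
Gen 8 (rule 169): 00101001
Gen 9 (rule 154): 01000110
Gen 10 (rule 169): 00010100
Gen 11 (rule 154): 00100010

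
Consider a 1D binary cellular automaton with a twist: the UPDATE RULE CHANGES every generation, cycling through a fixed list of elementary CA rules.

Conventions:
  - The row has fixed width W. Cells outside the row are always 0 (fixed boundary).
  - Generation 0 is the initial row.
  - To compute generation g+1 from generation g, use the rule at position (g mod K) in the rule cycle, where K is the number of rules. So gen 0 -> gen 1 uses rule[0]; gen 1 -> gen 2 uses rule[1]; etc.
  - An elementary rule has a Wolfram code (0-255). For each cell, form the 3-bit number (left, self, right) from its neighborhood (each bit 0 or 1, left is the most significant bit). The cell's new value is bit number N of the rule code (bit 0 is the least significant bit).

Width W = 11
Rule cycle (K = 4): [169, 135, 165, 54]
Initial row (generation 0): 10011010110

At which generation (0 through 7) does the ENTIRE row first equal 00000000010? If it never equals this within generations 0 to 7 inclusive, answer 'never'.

Gen 0: 10011010110
Gen 1 (rule 169): 00010101100
Gen 2 (rule 135): 11110100001
Gen 3 (rule 165): 01101101101
Gen 4 (rule 54): 10010010011
Gen 5 (rule 169): 00000000010
Gen 6 (rule 135): 11111111110
Gen 7 (rule 165): 01111111100

Answer: 5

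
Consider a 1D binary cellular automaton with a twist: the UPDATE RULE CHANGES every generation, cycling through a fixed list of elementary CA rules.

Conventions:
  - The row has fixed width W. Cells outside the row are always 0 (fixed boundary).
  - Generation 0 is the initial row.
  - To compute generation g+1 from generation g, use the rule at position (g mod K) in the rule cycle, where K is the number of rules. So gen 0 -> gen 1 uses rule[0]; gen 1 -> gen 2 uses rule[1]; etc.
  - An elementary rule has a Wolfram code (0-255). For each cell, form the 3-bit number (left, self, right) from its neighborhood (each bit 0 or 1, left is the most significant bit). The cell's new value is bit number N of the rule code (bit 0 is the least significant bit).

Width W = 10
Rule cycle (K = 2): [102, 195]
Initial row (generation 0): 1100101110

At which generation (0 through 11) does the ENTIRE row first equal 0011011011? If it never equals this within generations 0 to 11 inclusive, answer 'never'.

Answer: 10

Derivation:
Gen 0: 1100101110
Gen 1 (rule 102): 0101110010
Gen 2 (rule 195): 1000110100
Gen 3 (rule 102): 1001011100
Gen 4 (rule 195): 0010001101
Gen 5 (rule 102): 0110010111
Gen 6 (rule 195): 1010100011
Gen 7 (rule 102): 1111100101
Gen 8 (rule 195): 0111101000
Gen 9 (rule 102): 1000111000
Gen 10 (rule 195): 0011011011
Gen 11 (rule 102): 0101101101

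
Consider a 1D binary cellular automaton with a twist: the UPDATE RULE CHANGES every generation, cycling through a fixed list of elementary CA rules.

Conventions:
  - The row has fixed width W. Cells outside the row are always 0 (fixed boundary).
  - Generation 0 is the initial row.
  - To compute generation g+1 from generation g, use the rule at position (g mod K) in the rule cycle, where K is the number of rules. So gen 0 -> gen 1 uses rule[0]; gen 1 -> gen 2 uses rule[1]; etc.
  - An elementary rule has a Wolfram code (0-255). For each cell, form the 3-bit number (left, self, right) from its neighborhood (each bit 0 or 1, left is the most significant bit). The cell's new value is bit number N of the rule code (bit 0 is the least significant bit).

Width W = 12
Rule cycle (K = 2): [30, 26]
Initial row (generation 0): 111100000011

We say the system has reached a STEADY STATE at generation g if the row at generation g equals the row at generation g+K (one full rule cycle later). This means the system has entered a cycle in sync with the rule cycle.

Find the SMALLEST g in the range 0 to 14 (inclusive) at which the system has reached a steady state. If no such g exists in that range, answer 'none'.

Gen 0: 111100000011
Gen 1 (rule 30): 100010000110
Gen 2 (rule 26): 010101001101
Gen 3 (rule 30): 110101111001
Gen 4 (rule 26): 100001000110
Gen 5 (rule 30): 110011101101
Gen 6 (rule 26): 101110001000
Gen 7 (rule 30): 101001011100
Gen 8 (rule 26): 000110010010
Gen 9 (rule 30): 001101111111
Gen 10 (rule 26): 011001000000
Gen 11 (rule 30): 110111100000
Gen 12 (rule 26): 100100010000
Gen 13 (rule 30): 111110111000
Gen 14 (rule 26): 100000100100
Gen 15 (rule 30): 110001111110
Gen 16 (rule 26): 101011000001

Answer: none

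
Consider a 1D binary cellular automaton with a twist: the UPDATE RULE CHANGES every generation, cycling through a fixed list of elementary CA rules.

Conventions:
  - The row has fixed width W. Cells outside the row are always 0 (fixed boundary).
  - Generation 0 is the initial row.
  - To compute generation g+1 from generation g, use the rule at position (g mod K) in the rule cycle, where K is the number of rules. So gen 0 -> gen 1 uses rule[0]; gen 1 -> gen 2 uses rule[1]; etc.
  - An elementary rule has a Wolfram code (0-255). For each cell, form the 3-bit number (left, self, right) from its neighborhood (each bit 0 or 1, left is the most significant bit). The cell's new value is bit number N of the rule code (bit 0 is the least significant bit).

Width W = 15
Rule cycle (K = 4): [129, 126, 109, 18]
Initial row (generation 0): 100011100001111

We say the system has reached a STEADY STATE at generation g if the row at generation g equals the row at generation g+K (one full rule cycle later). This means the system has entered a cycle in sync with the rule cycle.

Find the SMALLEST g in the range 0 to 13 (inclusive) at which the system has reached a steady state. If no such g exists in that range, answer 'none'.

Answer: 8

Derivation:
Gen 0: 100011100001111
Gen 1 (rule 129): 001001001100110
Gen 2 (rule 126): 011111111111111
Gen 3 (rule 109): 010000000000001
Gen 4 (rule 18): 101000000000010
Gen 5 (rule 129): 000011111111000
Gen 6 (rule 126): 000110000001100
Gen 7 (rule 109): 110110111101101
Gen 8 (rule 18): 000000000000000
Gen 9 (rule 129): 111111111111111
Gen 10 (rule 126): 100000000000001
Gen 11 (rule 109): 101111111111101
Gen 12 (rule 18): 000000000000000
Gen 13 (rule 129): 111111111111111
Gen 14 (rule 126): 100000000000001
Gen 15 (rule 109): 101111111111101
Gen 16 (rule 18): 000000000000000
Gen 17 (rule 129): 111111111111111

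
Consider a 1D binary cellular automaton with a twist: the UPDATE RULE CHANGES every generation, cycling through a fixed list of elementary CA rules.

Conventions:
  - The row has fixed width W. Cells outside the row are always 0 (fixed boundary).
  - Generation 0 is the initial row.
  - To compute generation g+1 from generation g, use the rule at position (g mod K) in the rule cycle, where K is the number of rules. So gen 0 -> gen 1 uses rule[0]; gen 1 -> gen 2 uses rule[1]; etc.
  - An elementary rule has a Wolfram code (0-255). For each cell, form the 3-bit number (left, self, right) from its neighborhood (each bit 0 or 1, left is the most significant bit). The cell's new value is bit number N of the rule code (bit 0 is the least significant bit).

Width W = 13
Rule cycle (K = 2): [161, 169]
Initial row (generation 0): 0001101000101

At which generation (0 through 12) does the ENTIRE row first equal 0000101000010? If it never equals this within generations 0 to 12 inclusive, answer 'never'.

Answer: 9

Derivation:
Gen 0: 0001101000101
Gen 1 (rule 161): 1100010010010
Gen 2 (rule 169): 1001000000000
Gen 3 (rule 161): 0000011111111
Gen 4 (rule 169): 1111011111110
Gen 5 (rule 161): 0110101111100
Gen 6 (rule 169): 0101011111001
Gen 7 (rule 161): 0010101110000
Gen 8 (rule 169): 1001011100111
Gen 9 (rule 161): 0000101000010
Gen 10 (rule 169): 1110010011000
Gen 11 (rule 161): 0100000000011
Gen 12 (rule 169): 0001111111010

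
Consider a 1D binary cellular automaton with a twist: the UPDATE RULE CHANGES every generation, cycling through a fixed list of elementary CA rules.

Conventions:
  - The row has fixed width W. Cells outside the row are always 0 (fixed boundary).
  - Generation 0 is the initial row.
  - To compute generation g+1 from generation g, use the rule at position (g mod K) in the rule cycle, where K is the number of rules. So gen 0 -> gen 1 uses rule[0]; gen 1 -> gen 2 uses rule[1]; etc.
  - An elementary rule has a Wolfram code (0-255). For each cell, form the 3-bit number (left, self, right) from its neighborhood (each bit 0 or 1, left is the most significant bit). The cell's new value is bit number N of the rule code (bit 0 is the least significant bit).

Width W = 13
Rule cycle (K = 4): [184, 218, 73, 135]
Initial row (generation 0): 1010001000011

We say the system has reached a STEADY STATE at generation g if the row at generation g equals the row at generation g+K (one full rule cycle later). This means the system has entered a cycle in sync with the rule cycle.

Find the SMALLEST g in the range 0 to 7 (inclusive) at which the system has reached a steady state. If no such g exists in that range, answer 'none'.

Gen 0: 1010001000011
Gen 1 (rule 184): 0101000100010
Gen 2 (rule 218): 1000101010101
Gen 3 (rule 73): 0010000000000
Gen 4 (rule 135): 1110111111111
Gen 5 (rule 184): 1101111111110
Gen 6 (rule 218): 1101111111111
Gen 7 (rule 73): 1101000000001
Gen 8 (rule 135): 0001011111111
Gen 9 (rule 184): 0000111111110
Gen 10 (rule 218): 0001111111111
Gen 11 (rule 73): 1101000000001

Answer: 7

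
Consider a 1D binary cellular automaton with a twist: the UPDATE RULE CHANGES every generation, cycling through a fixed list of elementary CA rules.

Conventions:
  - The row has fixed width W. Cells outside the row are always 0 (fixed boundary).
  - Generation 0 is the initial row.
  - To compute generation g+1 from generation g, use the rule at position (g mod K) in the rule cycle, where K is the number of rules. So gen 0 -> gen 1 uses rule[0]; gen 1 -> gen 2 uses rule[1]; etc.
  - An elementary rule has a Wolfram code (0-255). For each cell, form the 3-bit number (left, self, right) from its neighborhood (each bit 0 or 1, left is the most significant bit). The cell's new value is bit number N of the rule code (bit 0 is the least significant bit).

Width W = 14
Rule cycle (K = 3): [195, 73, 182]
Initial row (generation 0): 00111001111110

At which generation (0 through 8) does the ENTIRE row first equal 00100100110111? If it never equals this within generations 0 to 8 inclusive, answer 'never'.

Gen 0: 00111001111110
Gen 1 (rule 195): 11011010111110
Gen 2 (rule 73): 11011000100010
Gen 3 (rule 182): 00100101110111
Gen 4 (rule 195): 11001000110011
Gen 5 (rule 73): 11000010110011
Gen 6 (rule 182): 00100111001100
Gen 7 (rule 195): 11001011010101
Gen 8 (rule 73): 11000011000000

Answer: never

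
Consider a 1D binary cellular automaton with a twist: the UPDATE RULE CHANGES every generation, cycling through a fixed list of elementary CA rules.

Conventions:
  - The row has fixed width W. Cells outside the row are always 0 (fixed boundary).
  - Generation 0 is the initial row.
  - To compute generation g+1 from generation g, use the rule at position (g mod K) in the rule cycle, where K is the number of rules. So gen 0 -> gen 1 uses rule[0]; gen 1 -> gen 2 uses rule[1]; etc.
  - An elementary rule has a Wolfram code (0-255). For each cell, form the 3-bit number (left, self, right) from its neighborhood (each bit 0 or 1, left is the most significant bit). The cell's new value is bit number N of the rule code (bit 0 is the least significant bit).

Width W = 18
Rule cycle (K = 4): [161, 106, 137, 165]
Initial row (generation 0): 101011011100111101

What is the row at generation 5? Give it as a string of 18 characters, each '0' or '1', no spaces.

Gen 0: 101011011100111101
Gen 1 (rule 161): 010100101000011010
Gen 2 (rule 106): 101001010000111100
Gen 3 (rule 137): 000000000110111001
Gen 4 (rule 165): 111111110001010001
Gen 5 (rule 161): 011111100100100100

Answer: 011111100100100100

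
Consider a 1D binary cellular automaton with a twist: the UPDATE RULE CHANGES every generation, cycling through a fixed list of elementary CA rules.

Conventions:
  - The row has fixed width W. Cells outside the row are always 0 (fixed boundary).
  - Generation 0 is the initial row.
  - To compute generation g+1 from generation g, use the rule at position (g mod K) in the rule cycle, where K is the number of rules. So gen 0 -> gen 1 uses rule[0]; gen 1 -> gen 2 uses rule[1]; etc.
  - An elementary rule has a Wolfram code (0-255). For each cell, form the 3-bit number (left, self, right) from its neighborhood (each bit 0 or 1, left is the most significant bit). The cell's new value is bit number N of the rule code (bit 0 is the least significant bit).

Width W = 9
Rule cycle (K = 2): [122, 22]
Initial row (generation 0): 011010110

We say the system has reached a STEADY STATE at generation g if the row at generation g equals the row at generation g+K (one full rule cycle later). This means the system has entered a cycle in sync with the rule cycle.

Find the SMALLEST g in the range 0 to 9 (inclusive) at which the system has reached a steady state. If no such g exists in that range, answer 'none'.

Answer: 2

Derivation:
Gen 0: 011010110
Gen 1 (rule 122): 111101111
Gen 2 (rule 22): 000000000
Gen 3 (rule 122): 000000000
Gen 4 (rule 22): 000000000
Gen 5 (rule 122): 000000000
Gen 6 (rule 22): 000000000
Gen 7 (rule 122): 000000000
Gen 8 (rule 22): 000000000
Gen 9 (rule 122): 000000000
Gen 10 (rule 22): 000000000
Gen 11 (rule 122): 000000000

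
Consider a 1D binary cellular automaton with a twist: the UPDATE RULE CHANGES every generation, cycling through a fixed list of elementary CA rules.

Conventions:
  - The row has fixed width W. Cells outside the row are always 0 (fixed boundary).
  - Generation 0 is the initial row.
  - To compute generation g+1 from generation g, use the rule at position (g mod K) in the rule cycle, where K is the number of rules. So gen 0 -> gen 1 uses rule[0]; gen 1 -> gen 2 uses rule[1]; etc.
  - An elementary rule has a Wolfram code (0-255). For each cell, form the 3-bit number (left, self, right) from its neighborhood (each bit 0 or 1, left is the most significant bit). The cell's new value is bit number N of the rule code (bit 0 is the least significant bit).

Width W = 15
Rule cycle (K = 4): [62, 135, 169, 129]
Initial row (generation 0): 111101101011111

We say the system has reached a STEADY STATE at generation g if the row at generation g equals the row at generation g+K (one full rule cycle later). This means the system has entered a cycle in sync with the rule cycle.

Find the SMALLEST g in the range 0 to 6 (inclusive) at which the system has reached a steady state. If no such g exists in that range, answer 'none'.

Gen 0: 111101101011111
Gen 1 (rule 62): 100011011110000
Gen 2 (rule 135): 101100001100111
Gen 3 (rule 169): 011001101000110
Gen 4 (rule 129): 000000000010000
Gen 5 (rule 62): 000000000111000
Gen 6 (rule 135): 111111111010011
Gen 7 (rule 169): 111111110100010
Gen 8 (rule 129): 011111100001000
Gen 9 (rule 62): 110000010011100
Gen 10 (rule 135): 000111110101001

Answer: none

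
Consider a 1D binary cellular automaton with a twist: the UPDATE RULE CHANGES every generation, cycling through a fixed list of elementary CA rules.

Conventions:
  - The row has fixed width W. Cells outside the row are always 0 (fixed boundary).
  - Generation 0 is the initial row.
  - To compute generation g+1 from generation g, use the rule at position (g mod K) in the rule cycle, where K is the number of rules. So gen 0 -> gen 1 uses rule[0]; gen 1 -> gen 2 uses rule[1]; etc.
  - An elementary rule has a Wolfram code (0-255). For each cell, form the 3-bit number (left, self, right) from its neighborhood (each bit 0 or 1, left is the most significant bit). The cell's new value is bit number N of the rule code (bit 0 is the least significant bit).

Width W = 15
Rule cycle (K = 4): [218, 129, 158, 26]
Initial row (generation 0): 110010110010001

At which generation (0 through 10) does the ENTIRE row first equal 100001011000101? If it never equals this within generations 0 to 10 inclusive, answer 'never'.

Gen 0: 110010110010001
Gen 1 (rule 218): 111100111101010
Gen 2 (rule 129): 011000011000000
Gen 3 (rule 158): 110100110100000
Gen 4 (rule 26): 100011100010000
Gen 5 (rule 218): 010111110101000
Gen 6 (rule 129): 000011100000011
Gen 7 (rule 158): 000111010000110
Gen 8 (rule 26): 001100001001101
Gen 9 (rule 218): 011110010111100
Gen 10 (rule 129): 001100000011001

Answer: never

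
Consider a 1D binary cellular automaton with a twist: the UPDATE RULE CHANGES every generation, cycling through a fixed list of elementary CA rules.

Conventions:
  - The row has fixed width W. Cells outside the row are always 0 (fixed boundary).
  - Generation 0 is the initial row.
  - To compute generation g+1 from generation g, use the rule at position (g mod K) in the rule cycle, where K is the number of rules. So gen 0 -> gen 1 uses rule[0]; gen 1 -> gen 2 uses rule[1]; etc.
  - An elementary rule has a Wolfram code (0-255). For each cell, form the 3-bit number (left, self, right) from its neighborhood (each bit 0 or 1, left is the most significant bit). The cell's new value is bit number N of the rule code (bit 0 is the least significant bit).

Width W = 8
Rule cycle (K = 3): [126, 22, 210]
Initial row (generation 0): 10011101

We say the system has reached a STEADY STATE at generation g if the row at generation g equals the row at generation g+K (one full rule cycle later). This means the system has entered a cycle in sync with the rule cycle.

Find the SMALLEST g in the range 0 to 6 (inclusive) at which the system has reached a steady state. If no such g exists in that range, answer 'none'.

Answer: 2

Derivation:
Gen 0: 10011101
Gen 1 (rule 126): 11110111
Gen 2 (rule 22): 00000000
Gen 3 (rule 210): 00000000
Gen 4 (rule 126): 00000000
Gen 5 (rule 22): 00000000
Gen 6 (rule 210): 00000000
Gen 7 (rule 126): 00000000
Gen 8 (rule 22): 00000000
Gen 9 (rule 210): 00000000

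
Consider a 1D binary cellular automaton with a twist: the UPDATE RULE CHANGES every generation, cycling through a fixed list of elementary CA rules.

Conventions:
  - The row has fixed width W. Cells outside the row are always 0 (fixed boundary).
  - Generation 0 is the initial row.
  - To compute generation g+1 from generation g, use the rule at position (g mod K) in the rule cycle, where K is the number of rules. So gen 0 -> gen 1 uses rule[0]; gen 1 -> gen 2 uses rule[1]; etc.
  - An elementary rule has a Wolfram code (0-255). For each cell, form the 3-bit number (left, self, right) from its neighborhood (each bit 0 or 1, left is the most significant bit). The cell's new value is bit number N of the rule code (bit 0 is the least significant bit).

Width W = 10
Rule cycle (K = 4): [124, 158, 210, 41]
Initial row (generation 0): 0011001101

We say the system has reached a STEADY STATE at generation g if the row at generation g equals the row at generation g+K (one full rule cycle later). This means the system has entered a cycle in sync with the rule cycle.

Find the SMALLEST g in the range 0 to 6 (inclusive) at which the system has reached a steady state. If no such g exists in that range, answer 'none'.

Answer: none

Derivation:
Gen 0: 0011001101
Gen 1 (rule 124): 0011101111
Gen 2 (rule 158): 0111001110
Gen 3 (rule 210): 1011110111
Gen 4 (rule 41): 0110001100
Gen 5 (rule 124): 0111001110
Gen 6 (rule 158): 1110111101
Gen 7 (rule 210): 0110011100
Gen 8 (rule 41): 0100010001
Gen 9 (rule 124): 0110011001
Gen 10 (rule 158): 1101110111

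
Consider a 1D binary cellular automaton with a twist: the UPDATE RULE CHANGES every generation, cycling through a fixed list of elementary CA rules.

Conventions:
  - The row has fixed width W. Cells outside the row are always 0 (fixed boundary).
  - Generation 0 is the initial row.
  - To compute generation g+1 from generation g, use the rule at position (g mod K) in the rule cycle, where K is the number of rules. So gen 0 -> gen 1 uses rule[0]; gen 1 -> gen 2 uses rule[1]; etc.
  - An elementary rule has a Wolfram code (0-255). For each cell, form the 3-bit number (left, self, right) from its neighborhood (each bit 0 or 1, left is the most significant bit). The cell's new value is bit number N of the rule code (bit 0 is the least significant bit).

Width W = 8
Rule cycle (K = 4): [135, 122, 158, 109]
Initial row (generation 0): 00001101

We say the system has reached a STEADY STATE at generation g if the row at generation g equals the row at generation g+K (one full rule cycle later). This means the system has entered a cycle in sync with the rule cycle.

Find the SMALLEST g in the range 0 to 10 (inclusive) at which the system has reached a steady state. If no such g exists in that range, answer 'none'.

Answer: 3

Derivation:
Gen 0: 00001101
Gen 1 (rule 135): 11110001
Gen 2 (rule 122): 10011010
Gen 3 (rule 158): 11110011
Gen 4 (rule 109): 10010011
Gen 5 (rule 135): 10110100
Gen 6 (rule 122): 01111010
Gen 7 (rule 158): 11110011
Gen 8 (rule 109): 10010011
Gen 9 (rule 135): 10110100
Gen 10 (rule 122): 01111010
Gen 11 (rule 158): 11110011
Gen 12 (rule 109): 10010011
Gen 13 (rule 135): 10110100
Gen 14 (rule 122): 01111010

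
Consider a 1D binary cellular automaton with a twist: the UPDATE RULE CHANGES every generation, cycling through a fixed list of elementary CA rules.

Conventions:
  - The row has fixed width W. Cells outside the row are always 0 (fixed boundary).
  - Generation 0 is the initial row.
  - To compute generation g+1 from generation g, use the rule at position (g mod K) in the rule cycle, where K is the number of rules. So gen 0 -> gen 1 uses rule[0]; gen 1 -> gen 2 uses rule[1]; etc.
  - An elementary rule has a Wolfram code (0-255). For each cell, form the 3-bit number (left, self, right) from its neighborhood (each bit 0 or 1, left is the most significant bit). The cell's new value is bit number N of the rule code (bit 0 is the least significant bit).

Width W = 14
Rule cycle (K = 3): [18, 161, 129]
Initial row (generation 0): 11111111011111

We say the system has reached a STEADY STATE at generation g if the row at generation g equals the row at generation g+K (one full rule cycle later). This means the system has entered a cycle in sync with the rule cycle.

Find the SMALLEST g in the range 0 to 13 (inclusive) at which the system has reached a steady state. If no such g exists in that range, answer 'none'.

Gen 0: 11111111011111
Gen 1 (rule 18): 00000000000000
Gen 2 (rule 161): 11111111111111
Gen 3 (rule 129): 01111111111110
Gen 4 (rule 18): 10000000000001
Gen 5 (rule 161): 00111111111100
Gen 6 (rule 129): 10011111111001
Gen 7 (rule 18): 01100000000110
Gen 8 (rule 161): 00001111110000
Gen 9 (rule 129): 11100111100111
Gen 10 (rule 18): 00011000011000
Gen 11 (rule 161): 11000011000011
Gen 12 (rule 129): 00011000011000
Gen 13 (rule 18): 00100100100100
Gen 14 (rule 161): 10000000000001
Gen 15 (rule 129): 00111111111100
Gen 16 (rule 18): 01000000000010

Answer: none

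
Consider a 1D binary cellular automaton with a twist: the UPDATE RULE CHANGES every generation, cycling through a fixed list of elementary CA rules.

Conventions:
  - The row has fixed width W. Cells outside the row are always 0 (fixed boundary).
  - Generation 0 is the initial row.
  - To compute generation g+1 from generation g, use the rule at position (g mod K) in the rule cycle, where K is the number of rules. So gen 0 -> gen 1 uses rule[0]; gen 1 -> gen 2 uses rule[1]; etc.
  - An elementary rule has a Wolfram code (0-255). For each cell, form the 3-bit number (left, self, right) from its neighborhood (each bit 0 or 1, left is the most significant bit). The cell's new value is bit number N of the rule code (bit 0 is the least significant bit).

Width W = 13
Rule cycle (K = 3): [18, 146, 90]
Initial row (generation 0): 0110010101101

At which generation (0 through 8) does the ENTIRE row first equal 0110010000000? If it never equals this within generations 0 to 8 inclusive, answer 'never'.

Gen 0: 0110010101101
Gen 1 (rule 18): 1001100000000
Gen 2 (rule 146): 0110010000000
Gen 3 (rule 90): 1111101000000
Gen 4 (rule 18): 0000000100000
Gen 5 (rule 146): 0000001010000
Gen 6 (rule 90): 0000010001000
Gen 7 (rule 18): 0000101010100
Gen 8 (rule 146): 0001000000010

Answer: 2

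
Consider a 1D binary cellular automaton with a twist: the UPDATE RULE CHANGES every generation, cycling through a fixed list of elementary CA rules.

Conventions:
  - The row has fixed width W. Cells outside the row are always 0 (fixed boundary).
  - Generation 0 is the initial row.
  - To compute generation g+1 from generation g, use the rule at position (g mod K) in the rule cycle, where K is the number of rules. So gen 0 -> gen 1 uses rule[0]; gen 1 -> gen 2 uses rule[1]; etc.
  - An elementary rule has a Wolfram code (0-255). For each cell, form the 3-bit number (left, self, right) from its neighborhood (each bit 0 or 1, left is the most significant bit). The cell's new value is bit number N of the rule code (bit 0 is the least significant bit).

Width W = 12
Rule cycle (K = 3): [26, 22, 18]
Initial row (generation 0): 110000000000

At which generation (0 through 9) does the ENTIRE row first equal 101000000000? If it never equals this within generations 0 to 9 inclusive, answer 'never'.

Answer: 1

Derivation:
Gen 0: 110000000000
Gen 1 (rule 26): 101000000000
Gen 2 (rule 22): 101100000000
Gen 3 (rule 18): 000010000000
Gen 4 (rule 26): 000101000000
Gen 5 (rule 22): 001101100000
Gen 6 (rule 18): 010000010000
Gen 7 (rule 26): 101000101000
Gen 8 (rule 22): 101101101100
Gen 9 (rule 18): 000000000010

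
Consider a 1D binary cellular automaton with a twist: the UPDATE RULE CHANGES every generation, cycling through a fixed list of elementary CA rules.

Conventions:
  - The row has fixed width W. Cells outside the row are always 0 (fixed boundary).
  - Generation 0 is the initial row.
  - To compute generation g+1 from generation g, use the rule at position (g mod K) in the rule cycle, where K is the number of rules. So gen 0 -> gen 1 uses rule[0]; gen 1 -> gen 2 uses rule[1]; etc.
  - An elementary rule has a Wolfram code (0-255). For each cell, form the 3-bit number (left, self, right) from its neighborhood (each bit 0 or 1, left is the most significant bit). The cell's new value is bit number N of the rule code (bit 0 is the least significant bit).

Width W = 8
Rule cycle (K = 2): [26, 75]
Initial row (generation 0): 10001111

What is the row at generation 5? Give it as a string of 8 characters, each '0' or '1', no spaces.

Answer: 10000010

Derivation:
Gen 0: 10001111
Gen 1 (rule 26): 01011000
Gen 2 (rule 75): 10011011
Gen 3 (rule 26): 01110010
Gen 4 (rule 75): 11010100
Gen 5 (rule 26): 10000010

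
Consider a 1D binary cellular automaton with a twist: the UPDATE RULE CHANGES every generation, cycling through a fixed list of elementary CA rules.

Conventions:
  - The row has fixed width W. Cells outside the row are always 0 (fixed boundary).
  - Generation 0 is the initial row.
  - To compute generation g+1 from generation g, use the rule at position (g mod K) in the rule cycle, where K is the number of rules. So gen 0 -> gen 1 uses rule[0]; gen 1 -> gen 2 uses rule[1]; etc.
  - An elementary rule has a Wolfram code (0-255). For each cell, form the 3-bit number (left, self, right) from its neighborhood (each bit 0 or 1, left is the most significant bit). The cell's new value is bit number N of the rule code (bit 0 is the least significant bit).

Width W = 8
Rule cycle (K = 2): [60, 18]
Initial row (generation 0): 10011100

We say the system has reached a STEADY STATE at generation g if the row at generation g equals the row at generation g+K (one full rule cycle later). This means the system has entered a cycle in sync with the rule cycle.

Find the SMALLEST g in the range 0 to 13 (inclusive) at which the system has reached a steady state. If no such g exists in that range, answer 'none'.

Gen 0: 10011100
Gen 1 (rule 60): 11010010
Gen 2 (rule 18): 00001101
Gen 3 (rule 60): 00001011
Gen 4 (rule 18): 00010000
Gen 5 (rule 60): 00011000
Gen 6 (rule 18): 00100100
Gen 7 (rule 60): 00110110
Gen 8 (rule 18): 01000001
Gen 9 (rule 60): 01100001
Gen 10 (rule 18): 10010010
Gen 11 (rule 60): 11011011
Gen 12 (rule 18): 00000000
Gen 13 (rule 60): 00000000
Gen 14 (rule 18): 00000000
Gen 15 (rule 60): 00000000

Answer: 12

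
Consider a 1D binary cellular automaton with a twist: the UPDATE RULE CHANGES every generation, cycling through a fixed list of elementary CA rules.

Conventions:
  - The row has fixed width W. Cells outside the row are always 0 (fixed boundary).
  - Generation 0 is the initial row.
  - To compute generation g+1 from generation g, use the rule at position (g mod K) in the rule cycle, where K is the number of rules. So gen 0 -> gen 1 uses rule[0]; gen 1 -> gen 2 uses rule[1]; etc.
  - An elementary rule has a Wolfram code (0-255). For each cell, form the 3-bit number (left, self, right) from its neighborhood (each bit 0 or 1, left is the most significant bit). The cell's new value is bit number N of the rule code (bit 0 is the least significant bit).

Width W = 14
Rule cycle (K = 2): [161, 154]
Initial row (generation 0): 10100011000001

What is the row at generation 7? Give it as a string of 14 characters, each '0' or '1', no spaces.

Answer: 01001001001001

Derivation:
Gen 0: 10100011000001
Gen 1 (rule 161): 01001000011100
Gen 2 (rule 154): 10110100111010
Gen 3 (rule 161): 01001000010100
Gen 4 (rule 154): 10110100100010
Gen 5 (rule 161): 01001000001000
Gen 6 (rule 154): 10110100010100
Gen 7 (rule 161): 01001001001001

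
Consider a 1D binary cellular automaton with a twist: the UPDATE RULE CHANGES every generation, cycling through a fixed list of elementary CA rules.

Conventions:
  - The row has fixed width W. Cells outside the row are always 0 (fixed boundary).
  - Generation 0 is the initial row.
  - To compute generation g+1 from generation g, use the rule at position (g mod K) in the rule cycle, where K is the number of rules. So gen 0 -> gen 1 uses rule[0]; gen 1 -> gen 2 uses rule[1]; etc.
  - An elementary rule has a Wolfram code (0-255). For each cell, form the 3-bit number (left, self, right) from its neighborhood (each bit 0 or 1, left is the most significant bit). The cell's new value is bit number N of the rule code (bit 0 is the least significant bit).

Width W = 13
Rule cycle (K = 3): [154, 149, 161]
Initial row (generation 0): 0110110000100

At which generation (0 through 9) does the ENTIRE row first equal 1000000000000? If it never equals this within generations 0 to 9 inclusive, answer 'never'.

Answer: never

Derivation:
Gen 0: 0110110000100
Gen 1 (rule 154): 1100101001010
Gen 2 (rule 149): 0010101101011
Gen 3 (rule 161): 1001010010100
Gen 4 (rule 154): 0110001100010
Gen 5 (rule 149): 0001100011011
Gen 6 (rule 161): 1100001000100
Gen 7 (rule 154): 1010010101010
Gen 8 (rule 149): 1011010101011
Gen 9 (rule 161): 0100101010100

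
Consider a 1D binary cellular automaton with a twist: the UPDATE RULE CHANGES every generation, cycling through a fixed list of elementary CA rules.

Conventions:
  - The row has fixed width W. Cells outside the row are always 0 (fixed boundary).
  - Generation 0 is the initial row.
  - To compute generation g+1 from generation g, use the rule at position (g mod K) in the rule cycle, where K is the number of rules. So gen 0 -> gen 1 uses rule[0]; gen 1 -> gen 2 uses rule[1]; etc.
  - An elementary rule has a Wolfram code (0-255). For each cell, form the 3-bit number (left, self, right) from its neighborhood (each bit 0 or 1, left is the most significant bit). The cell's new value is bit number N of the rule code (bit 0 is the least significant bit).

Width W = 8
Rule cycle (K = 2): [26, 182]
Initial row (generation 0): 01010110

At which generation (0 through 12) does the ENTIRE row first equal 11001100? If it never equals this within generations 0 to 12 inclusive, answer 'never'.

Gen 0: 01010110
Gen 1 (rule 26): 10000101
Gen 2 (rule 182): 11001111
Gen 3 (rule 26): 10111000
Gen 4 (rule 182): 11010100
Gen 5 (rule 26): 10000010
Gen 6 (rule 182): 11000111
Gen 7 (rule 26): 10101100
Gen 8 (rule 182): 11110010
Gen 9 (rule 26): 10001101
Gen 10 (rule 182): 11010011
Gen 11 (rule 26): 10001110
Gen 12 (rule 182): 11010101

Answer: never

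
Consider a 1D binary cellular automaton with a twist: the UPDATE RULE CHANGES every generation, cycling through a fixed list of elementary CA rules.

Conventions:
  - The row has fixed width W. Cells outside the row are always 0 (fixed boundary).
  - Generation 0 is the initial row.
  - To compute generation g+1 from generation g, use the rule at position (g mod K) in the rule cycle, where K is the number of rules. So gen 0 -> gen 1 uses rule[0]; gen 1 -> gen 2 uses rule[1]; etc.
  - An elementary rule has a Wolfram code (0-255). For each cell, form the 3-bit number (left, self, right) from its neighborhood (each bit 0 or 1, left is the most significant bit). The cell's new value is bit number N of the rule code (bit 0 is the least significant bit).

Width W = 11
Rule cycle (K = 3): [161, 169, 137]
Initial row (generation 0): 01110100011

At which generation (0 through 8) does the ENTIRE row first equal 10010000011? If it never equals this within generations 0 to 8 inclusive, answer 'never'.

Answer: 2

Derivation:
Gen 0: 01110100011
Gen 1 (rule 161): 00101001000
Gen 2 (rule 169): 10010000011
Gen 3 (rule 137): 00000111010
Gen 4 (rule 161): 11110010100
Gen 5 (rule 169): 11100001001
Gen 6 (rule 137): 11001100000
Gen 7 (rule 161): 00000001111
Gen 8 (rule 169): 11111101110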